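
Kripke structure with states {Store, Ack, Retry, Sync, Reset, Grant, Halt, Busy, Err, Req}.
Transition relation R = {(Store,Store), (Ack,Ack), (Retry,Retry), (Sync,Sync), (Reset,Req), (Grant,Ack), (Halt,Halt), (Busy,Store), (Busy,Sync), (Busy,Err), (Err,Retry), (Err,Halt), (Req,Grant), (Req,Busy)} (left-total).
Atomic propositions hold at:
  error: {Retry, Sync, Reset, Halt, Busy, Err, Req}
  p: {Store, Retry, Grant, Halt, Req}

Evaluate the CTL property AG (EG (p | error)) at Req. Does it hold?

Sat(p | error) = {Store, Retry, Sync, Reset, Grant, Halt, Busy, Err, Req}
EG (p | error): greatest fixpoint, start Z0 = {Store, Retry, Sync, Reset, Grant, Halt, Busy, Err, Req}, keep only states in Sat with some successor in Z. Z1 = {Store, Retry, Sync, Reset, Halt, Busy, Err, Req}; fixed.
Sat(EG (p | error)) = {Store, Retry, Sync, Reset, Halt, Busy, Err, Req}
AG (EG (p | error)): greatest fixpoint, start Z0 = {Store, Retry, Sync, Reset, Halt, Busy, Err, Req}, keep only states in Sat with every successor in Z. Z1 = {Store, Retry, Sync, Reset, Halt, Busy, Err}; Z2 = {Store, Retry, Sync, Halt, Busy, Err}; fixed.
Sat(AG (EG (p | error))) = {Store, Retry, Sync, Halt, Busy, Err}
Req ∉ Sat(AG (EG (p | error))) = {Store, Retry, Sync, Halt, Busy, Err}, so the formula does not hold at Req.

No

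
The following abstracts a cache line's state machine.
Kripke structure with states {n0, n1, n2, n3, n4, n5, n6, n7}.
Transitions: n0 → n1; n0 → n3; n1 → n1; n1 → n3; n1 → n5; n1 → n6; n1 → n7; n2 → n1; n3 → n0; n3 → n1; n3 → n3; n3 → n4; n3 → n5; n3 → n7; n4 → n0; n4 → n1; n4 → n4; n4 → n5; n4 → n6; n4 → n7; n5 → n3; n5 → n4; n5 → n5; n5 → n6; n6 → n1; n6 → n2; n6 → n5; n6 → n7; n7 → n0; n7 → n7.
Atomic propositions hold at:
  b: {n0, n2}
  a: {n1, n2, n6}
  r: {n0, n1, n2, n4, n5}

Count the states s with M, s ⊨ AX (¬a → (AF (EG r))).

Sat(¬a) = {n0, n3, n4, n5, n7}
EG r: greatest fixpoint, start Z0 = {n0, n1, n2, n4, n5}, keep only states in Sat with some successor in Z. Already a fixed point.
Sat(EG r) = {n0, n1, n2, n4, n5}
AF (EG r): least fixpoint, start Z0 = {n0, n1, n2, n4, n5}, add states with every successor in Z. Already a fixed point.
Sat(AF (EG r)) = {n0, n1, n2, n4, n5}
Sat(¬a → (AF (EG r))) = {n0, n1, n2, n4, n5, n6}
Sat(AX (¬a → (AF (EG r)))) = {s : every successor in {n0, n1, n2, n4, n5, n6}} = {n2}
|Sat(AX (¬a → (AF (EG r))))| = |{n2}| = 1.

1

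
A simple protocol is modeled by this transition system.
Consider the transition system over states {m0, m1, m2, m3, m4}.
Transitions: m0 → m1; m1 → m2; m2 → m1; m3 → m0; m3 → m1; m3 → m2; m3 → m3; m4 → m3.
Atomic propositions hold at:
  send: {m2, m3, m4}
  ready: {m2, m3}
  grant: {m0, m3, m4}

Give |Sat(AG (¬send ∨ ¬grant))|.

3

Sat(¬send) = {m0, m1}
Sat(¬grant) = {m1, m2}
Sat(¬send ∨ ¬grant) = {m0, m1, m2}
AG (¬send ∨ ¬grant): greatest fixpoint, start Z0 = {m0, m1, m2}, keep only states in Sat with every successor in Z. Already a fixed point.
Sat(AG (¬send ∨ ¬grant)) = {m0, m1, m2}
|Sat(AG (¬send ∨ ¬grant))| = |{m0, m1, m2}| = 3.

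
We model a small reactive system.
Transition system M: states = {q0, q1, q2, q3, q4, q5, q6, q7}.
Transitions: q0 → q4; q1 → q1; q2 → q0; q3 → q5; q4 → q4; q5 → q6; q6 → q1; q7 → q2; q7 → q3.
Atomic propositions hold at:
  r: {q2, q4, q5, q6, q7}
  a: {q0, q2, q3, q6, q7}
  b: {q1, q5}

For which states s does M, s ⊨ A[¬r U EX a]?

{q2, q3, q5, q7}

Sat(¬r) = {q0, q1, q3}
Sat(EX a) = {s : some successor in {q0, q2, q3, q6, q7}} = {q2, q5, q7}
A[¬r U EX a]: least fixpoint, start Z0 = Sat(EX a) = {q2, q5, q7}, add states in Sat(¬r) with every successor in Z. Z1 = {q2, q3, q5, q7}; fixed.
Sat(A[¬r U EX a]) = {q2, q3, q5, q7}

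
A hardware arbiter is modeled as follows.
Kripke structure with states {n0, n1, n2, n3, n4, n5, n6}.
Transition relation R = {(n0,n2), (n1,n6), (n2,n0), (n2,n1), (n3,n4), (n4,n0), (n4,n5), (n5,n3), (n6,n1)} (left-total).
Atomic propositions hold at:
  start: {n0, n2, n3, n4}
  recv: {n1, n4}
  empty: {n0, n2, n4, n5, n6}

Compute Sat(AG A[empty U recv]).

A[empty U recv]: least fixpoint, start Z0 = Sat(recv) = {n1, n4}, add states in Sat(empty) with every successor in Z. Z1 = {n1, n4, n6}; fixed.
Sat(A[empty U recv]) = {n1, n4, n6}
AG A[empty U recv]: greatest fixpoint, start Z0 = {n1, n4, n6}, keep only states in Sat with every successor in Z. Z1 = {n1, n6}; fixed.
Sat(AG A[empty U recv]) = {n1, n6}

{n1, n6}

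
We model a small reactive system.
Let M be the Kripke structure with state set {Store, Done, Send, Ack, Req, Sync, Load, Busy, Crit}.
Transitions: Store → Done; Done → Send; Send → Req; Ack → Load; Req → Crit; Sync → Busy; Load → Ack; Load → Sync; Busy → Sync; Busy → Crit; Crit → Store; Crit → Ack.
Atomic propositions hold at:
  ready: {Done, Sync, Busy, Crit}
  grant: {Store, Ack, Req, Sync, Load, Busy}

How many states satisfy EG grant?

EG grant: greatest fixpoint, start Z0 = {Store, Ack, Req, Sync, Load, Busy}, keep only states in Sat with some successor in Z. Z1 = {Ack, Sync, Load, Busy}; fixed.
Sat(EG grant) = {Ack, Sync, Load, Busy}
|Sat(EG grant)| = |{Ack, Sync, Load, Busy}| = 4.

4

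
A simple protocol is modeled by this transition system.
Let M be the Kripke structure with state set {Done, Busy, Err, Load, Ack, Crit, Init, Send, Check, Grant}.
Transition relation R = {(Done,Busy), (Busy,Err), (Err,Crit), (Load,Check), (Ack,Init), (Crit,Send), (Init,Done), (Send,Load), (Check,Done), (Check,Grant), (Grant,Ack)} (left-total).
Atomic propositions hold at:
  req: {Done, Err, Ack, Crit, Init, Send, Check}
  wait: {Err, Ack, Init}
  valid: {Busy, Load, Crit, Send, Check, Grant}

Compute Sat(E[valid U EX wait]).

Sat(EX wait) = {s : some successor in {Err, Ack, Init}} = {Busy, Ack, Grant}
E[valid U EX wait]: least fixpoint, start Z0 = Sat(EX wait) = {Busy, Ack, Grant}, add states in Sat(valid) with some successor in Z. Z1 = {Busy, Ack, Check, Grant}; Z2 = {Busy, Load, Ack, Check, Grant}; Z3 = {Busy, Load, Ack, Send, Check, Grant}; Z4 = {Busy, Load, Ack, Crit, Send, Check, Grant}; fixed.
Sat(E[valid U EX wait]) = {Busy, Load, Ack, Crit, Send, Check, Grant}

{Busy, Load, Ack, Crit, Send, Check, Grant}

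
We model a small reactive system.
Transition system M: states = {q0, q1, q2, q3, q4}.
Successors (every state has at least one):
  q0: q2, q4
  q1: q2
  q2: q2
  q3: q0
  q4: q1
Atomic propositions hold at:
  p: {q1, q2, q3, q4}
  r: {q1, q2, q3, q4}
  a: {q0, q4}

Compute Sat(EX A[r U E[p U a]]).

{q0, q3}

E[p U a]: least fixpoint, start Z0 = Sat(a) = {q0, q4}, add states in Sat(p) with some successor in Z. Z1 = {q0, q3, q4}; fixed.
Sat(E[p U a]) = {q0, q3, q4}
A[r U E[p U a]]: least fixpoint, start Z0 = Sat(E[p U a]) = {q0, q3, q4}, add states in Sat(r) with every successor in Z. Already a fixed point.
Sat(A[r U E[p U a]]) = {q0, q3, q4}
Sat(EX A[r U E[p U a]]) = {s : some successor in {q0, q3, q4}} = {q0, q3}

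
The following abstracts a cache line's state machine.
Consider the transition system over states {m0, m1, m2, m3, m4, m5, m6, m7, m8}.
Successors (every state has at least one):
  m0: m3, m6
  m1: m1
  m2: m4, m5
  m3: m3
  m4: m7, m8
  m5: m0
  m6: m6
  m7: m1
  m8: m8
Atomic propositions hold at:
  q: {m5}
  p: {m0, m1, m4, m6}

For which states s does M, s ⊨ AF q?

{m5}

AF q: least fixpoint, start Z0 = {m5}, add states with every successor in Z. Already a fixed point.
Sat(AF q) = {m5}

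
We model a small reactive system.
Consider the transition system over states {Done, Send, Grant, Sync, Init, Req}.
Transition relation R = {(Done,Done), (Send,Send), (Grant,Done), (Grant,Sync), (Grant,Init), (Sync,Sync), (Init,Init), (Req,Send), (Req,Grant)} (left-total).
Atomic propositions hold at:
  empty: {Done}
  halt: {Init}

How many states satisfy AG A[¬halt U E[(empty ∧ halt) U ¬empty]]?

3

Sat(¬halt) = {Done, Send, Grant, Sync, Req}
Sat(empty ∧ halt) = ∅
Sat(¬empty) = {Send, Grant, Sync, Init, Req}
E[(empty ∧ halt) U ¬empty]: least fixpoint, start Z0 = Sat(¬empty) = {Send, Grant, Sync, Init, Req}, add states in Sat(empty ∧ halt) with some successor in Z. Already a fixed point.
Sat(E[(empty ∧ halt) U ¬empty]) = {Send, Grant, Sync, Init, Req}
A[¬halt U E[(empty ∧ halt) U ¬empty]]: least fixpoint, start Z0 = Sat(E[(empty ∧ halt) U ¬empty]) = {Send, Grant, Sync, Init, Req}, add states in Sat(¬halt) with every successor in Z. Already a fixed point.
Sat(A[¬halt U E[(empty ∧ halt) U ¬empty]]) = {Send, Grant, Sync, Init, Req}
AG A[¬halt U E[(empty ∧ halt) U ¬empty]]: greatest fixpoint, start Z0 = {Send, Grant, Sync, Init, Req}, keep only states in Sat with every successor in Z. Z1 = {Send, Sync, Init, Req}; Z2 = {Send, Sync, Init}; fixed.
Sat(AG A[¬halt U E[(empty ∧ halt) U ¬empty]]) = {Send, Sync, Init}
|Sat(AG A[¬halt U E[(empty ∧ halt) U ¬empty]])| = |{Send, Sync, Init}| = 3.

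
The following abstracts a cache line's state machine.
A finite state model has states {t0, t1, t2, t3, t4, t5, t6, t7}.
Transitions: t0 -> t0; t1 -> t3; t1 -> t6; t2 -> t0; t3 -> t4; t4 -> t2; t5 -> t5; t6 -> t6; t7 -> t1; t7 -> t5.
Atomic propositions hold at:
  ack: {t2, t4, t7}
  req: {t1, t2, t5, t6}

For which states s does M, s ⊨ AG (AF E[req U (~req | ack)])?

Sat(~req) = {t0, t3, t4, t7}
Sat(~req | ack) = {t0, t2, t3, t4, t7}
E[req U (~req | ack)]: least fixpoint, start Z0 = Sat((~req | ack)) = {t0, t2, t3, t4, t7}, add states in Sat(req) with some successor in Z. Z1 = {t0, t1, t2, t3, t4, t7}; fixed.
Sat(E[req U (~req | ack)]) = {t0, t1, t2, t3, t4, t7}
AF E[req U (~req | ack)]: least fixpoint, start Z0 = {t0, t1, t2, t3, t4, t7}, add states with every successor in Z. Already a fixed point.
Sat(AF E[req U (~req | ack)]) = {t0, t1, t2, t3, t4, t7}
AG (AF E[req U (~req | ack)]): greatest fixpoint, start Z0 = {t0, t1, t2, t3, t4, t7}, keep only states in Sat with every successor in Z. Z1 = {t0, t2, t3, t4}; fixed.
Sat(AG (AF E[req U (~req | ack)])) = {t0, t2, t3, t4}

{t0, t2, t3, t4}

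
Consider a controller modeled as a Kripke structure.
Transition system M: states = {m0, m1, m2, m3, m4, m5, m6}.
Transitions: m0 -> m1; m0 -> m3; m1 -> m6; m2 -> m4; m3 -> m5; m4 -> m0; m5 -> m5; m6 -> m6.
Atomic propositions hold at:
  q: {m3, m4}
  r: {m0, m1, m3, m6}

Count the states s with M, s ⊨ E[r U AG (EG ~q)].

Sat(~q) = {m0, m1, m2, m5, m6}
EG ~q: greatest fixpoint, start Z0 = {m0, m1, m2, m5, m6}, keep only states in Sat with some successor in Z. Z1 = {m0, m1, m5, m6}; fixed.
Sat(EG ~q) = {m0, m1, m5, m6}
AG (EG ~q): greatest fixpoint, start Z0 = {m0, m1, m5, m6}, keep only states in Sat with every successor in Z. Z1 = {m1, m5, m6}; fixed.
Sat(AG (EG ~q)) = {m1, m5, m6}
E[r U AG (EG ~q)]: least fixpoint, start Z0 = Sat(AG (EG ~q)) = {m1, m5, m6}, add states in Sat(r) with some successor in Z. Z1 = {m0, m1, m3, m5, m6}; fixed.
Sat(E[r U AG (EG ~q)]) = {m0, m1, m3, m5, m6}
|Sat(E[r U AG (EG ~q)])| = |{m0, m1, m3, m5, m6}| = 5.

5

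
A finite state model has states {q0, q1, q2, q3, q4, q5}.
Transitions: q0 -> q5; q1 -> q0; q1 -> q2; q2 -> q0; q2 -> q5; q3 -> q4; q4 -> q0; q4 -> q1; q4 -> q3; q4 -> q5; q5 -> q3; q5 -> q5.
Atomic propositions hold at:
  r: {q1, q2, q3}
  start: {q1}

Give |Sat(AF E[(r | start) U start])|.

1

Sat(r | start) = {q1, q2, q3}
E[(r | start) U start]: least fixpoint, start Z0 = Sat(start) = {q1}, add states in Sat(r | start) with some successor in Z. Already a fixed point.
Sat(E[(r | start) U start]) = {q1}
AF E[(r | start) U start]: least fixpoint, start Z0 = {q1}, add states with every successor in Z. Already a fixed point.
Sat(AF E[(r | start) U start]) = {q1}
|Sat(AF E[(r | start) U start])| = |{q1}| = 1.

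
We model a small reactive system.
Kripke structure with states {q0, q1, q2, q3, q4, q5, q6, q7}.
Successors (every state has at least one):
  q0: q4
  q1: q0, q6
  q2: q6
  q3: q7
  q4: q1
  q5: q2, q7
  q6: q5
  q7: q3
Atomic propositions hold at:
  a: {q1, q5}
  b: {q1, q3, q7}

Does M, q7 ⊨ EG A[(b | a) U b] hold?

Sat(b | a) = {q1, q3, q5, q7}
A[(b | a) U b]: least fixpoint, start Z0 = Sat(b) = {q1, q3, q7}, add states in Sat(b | a) with every successor in Z. Already a fixed point.
Sat(A[(b | a) U b]) = {q1, q3, q7}
EG A[(b | a) U b]: greatest fixpoint, start Z0 = {q1, q3, q7}, keep only states in Sat with some successor in Z. Z1 = {q3, q7}; fixed.
Sat(EG A[(b | a) U b]) = {q3, q7}
q7 ∈ Sat(EG A[(b | a) U b]) = {q3, q7}, so the formula holds at q7.

Yes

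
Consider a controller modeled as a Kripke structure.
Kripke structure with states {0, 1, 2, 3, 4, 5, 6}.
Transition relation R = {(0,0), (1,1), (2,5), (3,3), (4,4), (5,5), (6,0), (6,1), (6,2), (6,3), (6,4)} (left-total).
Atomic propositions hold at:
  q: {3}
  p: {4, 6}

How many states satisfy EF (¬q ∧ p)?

2

Sat(¬q) = {0, 1, 2, 4, 5, 6}
Sat(¬q ∧ p) = {4, 6}
EF (¬q ∧ p): least fixpoint, start Z0 = {4, 6}, add states with some successor in Z. Already a fixed point.
Sat(EF (¬q ∧ p)) = {4, 6}
|Sat(EF (¬q ∧ p))| = |{4, 6}| = 2.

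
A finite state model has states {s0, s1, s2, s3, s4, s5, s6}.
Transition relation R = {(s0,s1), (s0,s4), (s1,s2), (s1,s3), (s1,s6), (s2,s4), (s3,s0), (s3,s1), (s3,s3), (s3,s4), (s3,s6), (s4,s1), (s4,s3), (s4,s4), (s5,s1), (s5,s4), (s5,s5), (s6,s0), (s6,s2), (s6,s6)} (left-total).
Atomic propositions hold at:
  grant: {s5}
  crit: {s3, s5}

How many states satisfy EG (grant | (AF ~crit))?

Sat(~crit) = {s0, s1, s2, s4, s6}
AF ~crit: least fixpoint, start Z0 = {s0, s1, s2, s4, s6}, add states with every successor in Z. Already a fixed point.
Sat(AF ~crit) = {s0, s1, s2, s4, s6}
Sat(grant | (AF ~crit)) = {s0, s1, s2, s4, s5, s6}
EG (grant | (AF ~crit)): greatest fixpoint, start Z0 = {s0, s1, s2, s4, s5, s6}, keep only states in Sat with some successor in Z. Already a fixed point.
Sat(EG (grant | (AF ~crit))) = {s0, s1, s2, s4, s5, s6}
|Sat(EG (grant | (AF ~crit)))| = |{s0, s1, s2, s4, s5, s6}| = 6.

6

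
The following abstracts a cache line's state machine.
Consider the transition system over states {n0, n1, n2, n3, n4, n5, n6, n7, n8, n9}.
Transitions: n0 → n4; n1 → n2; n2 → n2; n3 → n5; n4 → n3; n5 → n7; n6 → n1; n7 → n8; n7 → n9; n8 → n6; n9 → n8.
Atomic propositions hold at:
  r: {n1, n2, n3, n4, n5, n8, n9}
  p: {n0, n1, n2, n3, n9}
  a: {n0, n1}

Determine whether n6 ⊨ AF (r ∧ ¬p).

No

Sat(¬p) = {n4, n5, n6, n7, n8}
Sat(r ∧ ¬p) = {n4, n5, n8}
AF (r ∧ ¬p): least fixpoint, start Z0 = {n4, n5, n8}, add states with every successor in Z. Z1 = {n0, n3, n4, n5, n8, n9}; Z2 = {n0, n3, n4, n5, n7, n8, n9}; fixed.
Sat(AF (r ∧ ¬p)) = {n0, n3, n4, n5, n7, n8, n9}
n6 ∉ Sat(AF (r ∧ ¬p)) = {n0, n3, n4, n5, n7, n8, n9}, so the formula does not hold at n6.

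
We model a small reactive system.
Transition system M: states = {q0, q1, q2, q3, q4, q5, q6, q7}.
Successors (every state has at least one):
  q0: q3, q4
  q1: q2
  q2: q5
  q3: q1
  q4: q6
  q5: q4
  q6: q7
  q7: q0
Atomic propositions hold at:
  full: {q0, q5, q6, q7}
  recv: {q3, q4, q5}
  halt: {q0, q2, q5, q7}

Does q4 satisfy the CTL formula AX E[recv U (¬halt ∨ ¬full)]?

Sat(¬halt) = {q1, q3, q4, q6}
Sat(¬full) = {q1, q2, q3, q4}
Sat(¬halt ∨ ¬full) = {q1, q2, q3, q4, q6}
E[recv U (¬halt ∨ ¬full)]: least fixpoint, start Z0 = Sat((¬halt ∨ ¬full)) = {q1, q2, q3, q4, q6}, add states in Sat(recv) with some successor in Z. Z1 = {q1, q2, q3, q4, q5, q6}; fixed.
Sat(E[recv U (¬halt ∨ ¬full)]) = {q1, q2, q3, q4, q5, q6}
Sat(AX E[recv U (¬halt ∨ ¬full)]) = {s : every successor in {q1, q2, q3, q4, q5, q6}} = {q0, q1, q2, q3, q4, q5}
q4 ∈ Sat(AX E[recv U (¬halt ∨ ¬full)]) = {q0, q1, q2, q3, q4, q5}, so the formula holds at q4.

Yes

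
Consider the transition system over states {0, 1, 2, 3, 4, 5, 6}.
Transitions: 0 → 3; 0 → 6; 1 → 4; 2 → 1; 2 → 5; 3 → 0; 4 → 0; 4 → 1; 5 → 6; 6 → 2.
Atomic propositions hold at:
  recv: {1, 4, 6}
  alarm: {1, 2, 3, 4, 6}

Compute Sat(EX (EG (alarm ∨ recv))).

Sat(alarm ∨ recv) = {1, 2, 3, 4, 6}
EG (alarm ∨ recv): greatest fixpoint, start Z0 = {1, 2, 3, 4, 6}, keep only states in Sat with some successor in Z. Z1 = {1, 2, 4, 6}; fixed.
Sat(EG (alarm ∨ recv)) = {1, 2, 4, 6}
Sat(EX (EG (alarm ∨ recv))) = {s : some successor in {1, 2, 4, 6}} = {0, 1, 2, 4, 5, 6}

{0, 1, 2, 4, 5, 6}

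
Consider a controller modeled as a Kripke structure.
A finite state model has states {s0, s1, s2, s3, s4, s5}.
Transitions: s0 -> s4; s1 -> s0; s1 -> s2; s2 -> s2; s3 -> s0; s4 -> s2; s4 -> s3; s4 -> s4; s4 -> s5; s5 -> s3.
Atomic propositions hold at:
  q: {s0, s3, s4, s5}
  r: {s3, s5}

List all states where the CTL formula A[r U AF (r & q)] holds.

Sat(r & q) = {s3, s5}
AF (r & q): least fixpoint, start Z0 = {s3, s5}, add states with every successor in Z. Already a fixed point.
Sat(AF (r & q)) = {s3, s5}
A[r U AF (r & q)]: least fixpoint, start Z0 = Sat(AF (r & q)) = {s3, s5}, add states in Sat(r) with every successor in Z. Already a fixed point.
Sat(A[r U AF (r & q)]) = {s3, s5}

{s3, s5}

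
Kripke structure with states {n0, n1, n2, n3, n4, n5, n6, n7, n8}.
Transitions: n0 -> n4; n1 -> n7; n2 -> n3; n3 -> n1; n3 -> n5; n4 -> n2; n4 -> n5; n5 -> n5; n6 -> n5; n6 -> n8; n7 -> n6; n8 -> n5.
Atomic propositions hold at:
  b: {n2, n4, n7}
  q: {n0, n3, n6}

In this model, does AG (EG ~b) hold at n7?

Sat(~b) = {n0, n1, n3, n5, n6, n8}
EG ~b: greatest fixpoint, start Z0 = {n0, n1, n3, n5, n6, n8}, keep only states in Sat with some successor in Z. Z1 = {n3, n5, n6, n8}; fixed.
Sat(EG ~b) = {n3, n5, n6, n8}
AG (EG ~b): greatest fixpoint, start Z0 = {n3, n5, n6, n8}, keep only states in Sat with every successor in Z. Z1 = {n5, n6, n8}; fixed.
Sat(AG (EG ~b)) = {n5, n6, n8}
n7 ∉ Sat(AG (EG ~b)) = {n5, n6, n8}, so the formula does not hold at n7.

No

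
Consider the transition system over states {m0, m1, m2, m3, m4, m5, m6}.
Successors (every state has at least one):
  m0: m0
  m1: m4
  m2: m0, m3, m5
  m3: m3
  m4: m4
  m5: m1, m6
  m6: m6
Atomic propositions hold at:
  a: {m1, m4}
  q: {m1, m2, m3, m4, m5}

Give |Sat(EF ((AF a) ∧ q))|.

4

AF a: least fixpoint, start Z0 = {m1, m4}, add states with every successor in Z. Already a fixed point.
Sat(AF a) = {m1, m4}
Sat((AF a) ∧ q) = {m1, m4}
EF ((AF a) ∧ q): least fixpoint, start Z0 = {m1, m4}, add states with some successor in Z. Z1 = {m1, m4, m5}; Z2 = {m1, m2, m4, m5}; fixed.
Sat(EF ((AF a) ∧ q)) = {m1, m2, m4, m5}
|Sat(EF ((AF a) ∧ q))| = |{m1, m2, m4, m5}| = 4.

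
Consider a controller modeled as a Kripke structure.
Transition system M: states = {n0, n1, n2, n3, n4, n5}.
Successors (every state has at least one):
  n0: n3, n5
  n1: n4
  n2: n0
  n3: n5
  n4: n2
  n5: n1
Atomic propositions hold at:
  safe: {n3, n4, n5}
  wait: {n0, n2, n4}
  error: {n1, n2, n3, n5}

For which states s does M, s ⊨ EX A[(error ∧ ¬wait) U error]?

Sat(¬wait) = {n1, n3, n5}
Sat(error ∧ ¬wait) = {n1, n3, n5}
A[(error ∧ ¬wait) U error]: least fixpoint, start Z0 = Sat(error) = {n1, n2, n3, n5}, add states in Sat(error ∧ ¬wait) with every successor in Z. Already a fixed point.
Sat(A[(error ∧ ¬wait) U error]) = {n1, n2, n3, n5}
Sat(EX A[(error ∧ ¬wait) U error]) = {s : some successor in {n1, n2, n3, n5}} = {n0, n3, n4, n5}

{n0, n3, n4, n5}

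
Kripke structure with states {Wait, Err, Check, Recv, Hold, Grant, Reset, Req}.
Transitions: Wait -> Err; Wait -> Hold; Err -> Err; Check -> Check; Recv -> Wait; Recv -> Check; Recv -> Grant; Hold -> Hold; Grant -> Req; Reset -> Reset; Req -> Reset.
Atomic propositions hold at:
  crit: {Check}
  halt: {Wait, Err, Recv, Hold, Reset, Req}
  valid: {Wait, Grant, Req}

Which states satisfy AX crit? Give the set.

Sat(AX crit) = {s : every successor in {Check}} = {Check}

{Check}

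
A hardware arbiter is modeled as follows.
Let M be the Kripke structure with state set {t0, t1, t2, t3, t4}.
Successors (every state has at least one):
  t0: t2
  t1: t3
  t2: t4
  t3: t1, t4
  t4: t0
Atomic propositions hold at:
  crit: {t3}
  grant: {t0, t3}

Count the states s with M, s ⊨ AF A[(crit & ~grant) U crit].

Sat(~grant) = {t1, t2, t4}
Sat(crit & ~grant) = ∅
A[(crit & ~grant) U crit]: least fixpoint, start Z0 = Sat(crit) = {t3}, add states in Sat(crit & ~grant) with every successor in Z. Already a fixed point.
Sat(A[(crit & ~grant) U crit]) = {t3}
AF A[(crit & ~grant) U crit]: least fixpoint, start Z0 = {t3}, add states with every successor in Z. Z1 = {t1, t3}; fixed.
Sat(AF A[(crit & ~grant) U crit]) = {t1, t3}
|Sat(AF A[(crit & ~grant) U crit])| = |{t1, t3}| = 2.

2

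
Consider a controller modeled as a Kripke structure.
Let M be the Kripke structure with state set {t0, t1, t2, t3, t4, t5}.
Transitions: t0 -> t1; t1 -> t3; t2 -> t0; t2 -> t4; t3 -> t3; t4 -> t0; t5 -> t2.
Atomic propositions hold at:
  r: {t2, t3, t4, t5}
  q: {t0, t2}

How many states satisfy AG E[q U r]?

1

E[q U r]: least fixpoint, start Z0 = Sat(r) = {t2, t3, t4, t5}, add states in Sat(q) with some successor in Z. Already a fixed point.
Sat(E[q U r]) = {t2, t3, t4, t5}
AG E[q U r]: greatest fixpoint, start Z0 = {t2, t3, t4, t5}, keep only states in Sat with every successor in Z. Z1 = {t3, t5}; Z2 = {t3}; fixed.
Sat(AG E[q U r]) = {t3}
|Sat(AG E[q U r])| = |{t3}| = 1.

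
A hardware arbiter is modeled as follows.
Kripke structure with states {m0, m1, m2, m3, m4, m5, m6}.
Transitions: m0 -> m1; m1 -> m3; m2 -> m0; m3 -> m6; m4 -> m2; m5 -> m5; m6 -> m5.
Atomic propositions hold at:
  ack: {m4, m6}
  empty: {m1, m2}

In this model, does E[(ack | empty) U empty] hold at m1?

Yes

Sat(ack | empty) = {m1, m2, m4, m6}
E[(ack | empty) U empty]: least fixpoint, start Z0 = Sat(empty) = {m1, m2}, add states in Sat(ack | empty) with some successor in Z. Z1 = {m1, m2, m4}; fixed.
Sat(E[(ack | empty) U empty]) = {m1, m2, m4}
m1 ∈ Sat(E[(ack | empty) U empty]) = {m1, m2, m4}, so the formula holds at m1.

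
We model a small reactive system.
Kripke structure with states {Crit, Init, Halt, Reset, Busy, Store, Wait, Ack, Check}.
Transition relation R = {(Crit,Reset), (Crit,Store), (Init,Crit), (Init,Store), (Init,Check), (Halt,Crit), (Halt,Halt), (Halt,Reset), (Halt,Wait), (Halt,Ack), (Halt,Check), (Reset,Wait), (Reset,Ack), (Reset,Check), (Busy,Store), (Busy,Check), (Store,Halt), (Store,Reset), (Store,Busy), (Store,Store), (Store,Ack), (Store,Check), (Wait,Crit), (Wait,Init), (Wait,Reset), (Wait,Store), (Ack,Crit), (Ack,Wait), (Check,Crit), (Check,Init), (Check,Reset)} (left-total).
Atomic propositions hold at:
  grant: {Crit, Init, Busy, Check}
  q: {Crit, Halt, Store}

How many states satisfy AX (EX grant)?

Sat(EX grant) = {s : some successor in {Crit, Init, Busy, Check}} = {Init, Halt, Reset, Busy, Store, Wait, Ack, Check}
Sat(AX (EX grant)) = {s : every successor in {Init, Halt, Reset, Busy, Store, Wait, Ack, Check}} = {Crit, Reset, Busy, Store}
|Sat(AX (EX grant))| = |{Crit, Reset, Busy, Store}| = 4.

4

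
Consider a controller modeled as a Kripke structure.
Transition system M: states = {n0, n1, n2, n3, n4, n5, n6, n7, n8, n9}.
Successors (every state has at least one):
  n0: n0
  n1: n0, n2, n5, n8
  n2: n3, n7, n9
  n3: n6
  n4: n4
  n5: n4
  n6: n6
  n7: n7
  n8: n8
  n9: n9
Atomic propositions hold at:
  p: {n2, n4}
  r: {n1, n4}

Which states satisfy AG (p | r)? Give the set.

{n4}

Sat(p | r) = {n1, n2, n4}
AG (p | r): greatest fixpoint, start Z0 = {n1, n2, n4}, keep only states in Sat with every successor in Z. Z1 = {n4}; fixed.
Sat(AG (p | r)) = {n4}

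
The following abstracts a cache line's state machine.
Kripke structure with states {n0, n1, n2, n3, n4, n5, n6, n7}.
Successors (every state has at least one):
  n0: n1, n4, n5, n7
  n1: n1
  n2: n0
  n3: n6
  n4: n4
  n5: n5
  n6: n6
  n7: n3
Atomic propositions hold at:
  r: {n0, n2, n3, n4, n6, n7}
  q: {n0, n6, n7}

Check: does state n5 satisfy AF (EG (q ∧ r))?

No

Sat(q ∧ r) = {n0, n6, n7}
EG (q ∧ r): greatest fixpoint, start Z0 = {n0, n6, n7}, keep only states in Sat with some successor in Z. Z1 = {n0, n6}; Z2 = {n6}; fixed.
Sat(EG (q ∧ r)) = {n6}
AF (EG (q ∧ r)): least fixpoint, start Z0 = {n6}, add states with every successor in Z. Z1 = {n3, n6}; Z2 = {n3, n6, n7}; fixed.
Sat(AF (EG (q ∧ r))) = {n3, n6, n7}
n5 ∉ Sat(AF (EG (q ∧ r))) = {n3, n6, n7}, so the formula does not hold at n5.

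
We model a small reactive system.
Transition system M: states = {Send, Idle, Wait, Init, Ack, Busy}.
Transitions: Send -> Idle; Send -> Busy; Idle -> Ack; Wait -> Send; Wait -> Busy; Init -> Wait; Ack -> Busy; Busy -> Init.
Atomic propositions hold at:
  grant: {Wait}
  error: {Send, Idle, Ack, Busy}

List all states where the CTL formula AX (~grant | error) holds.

{Send, Idle, Wait, Ack, Busy}

Sat(~grant) = {Send, Idle, Init, Ack, Busy}
Sat(~grant | error) = {Send, Idle, Init, Ack, Busy}
Sat(AX (~grant | error)) = {s : every successor in {Send, Idle, Init, Ack, Busy}} = {Send, Idle, Wait, Ack, Busy}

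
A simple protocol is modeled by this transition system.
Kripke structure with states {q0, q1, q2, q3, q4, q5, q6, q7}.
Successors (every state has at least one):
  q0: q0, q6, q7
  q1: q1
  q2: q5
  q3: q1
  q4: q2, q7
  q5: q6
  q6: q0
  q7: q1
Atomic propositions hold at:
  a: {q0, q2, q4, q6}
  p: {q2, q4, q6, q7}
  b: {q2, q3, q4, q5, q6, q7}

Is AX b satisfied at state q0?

Sat(AX b) = {s : every successor in {q2, q3, q4, q5, q6, q7}} = {q2, q4, q5}
q0 ∉ Sat(AX b) = {q2, q4, q5}, so the formula does not hold at q0.

No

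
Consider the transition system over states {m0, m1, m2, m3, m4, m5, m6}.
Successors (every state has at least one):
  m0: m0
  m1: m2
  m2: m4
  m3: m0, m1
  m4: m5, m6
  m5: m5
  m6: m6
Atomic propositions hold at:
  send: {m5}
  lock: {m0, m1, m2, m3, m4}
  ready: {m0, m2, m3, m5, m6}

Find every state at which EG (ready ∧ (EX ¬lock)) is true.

Sat(¬lock) = {m5, m6}
Sat(EX ¬lock) = {s : some successor in {m5, m6}} = {m4, m5, m6}
Sat(ready ∧ (EX ¬lock)) = {m5, m6}
EG (ready ∧ (EX ¬lock)): greatest fixpoint, start Z0 = {m5, m6}, keep only states in Sat with some successor in Z. Already a fixed point.
Sat(EG (ready ∧ (EX ¬lock))) = {m5, m6}

{m5, m6}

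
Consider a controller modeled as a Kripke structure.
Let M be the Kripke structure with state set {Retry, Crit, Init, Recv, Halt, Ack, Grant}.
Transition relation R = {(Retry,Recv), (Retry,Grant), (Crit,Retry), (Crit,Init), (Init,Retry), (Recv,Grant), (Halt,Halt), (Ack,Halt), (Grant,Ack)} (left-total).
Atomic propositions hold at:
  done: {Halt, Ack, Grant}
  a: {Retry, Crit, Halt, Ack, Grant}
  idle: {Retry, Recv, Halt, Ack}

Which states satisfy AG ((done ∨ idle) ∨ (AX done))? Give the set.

{Retry, Recv, Halt, Ack, Grant}

Sat(done ∨ idle) = {Retry, Recv, Halt, Ack, Grant}
Sat(AX done) = {s : every successor in {Halt, Ack, Grant}} = {Recv, Halt, Ack, Grant}
Sat((done ∨ idle) ∨ (AX done)) = {Retry, Recv, Halt, Ack, Grant}
AG ((done ∨ idle) ∨ (AX done)): greatest fixpoint, start Z0 = {Retry, Recv, Halt, Ack, Grant}, keep only states in Sat with every successor in Z. Already a fixed point.
Sat(AG ((done ∨ idle) ∨ (AX done))) = {Retry, Recv, Halt, Ack, Grant}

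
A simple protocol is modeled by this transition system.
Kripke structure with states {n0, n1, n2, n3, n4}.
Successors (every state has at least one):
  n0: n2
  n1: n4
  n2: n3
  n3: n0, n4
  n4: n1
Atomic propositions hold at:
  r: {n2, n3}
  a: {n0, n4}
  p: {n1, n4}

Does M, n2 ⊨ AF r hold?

Yes

AF r: least fixpoint, start Z0 = {n2, n3}, add states with every successor in Z. Z1 = {n0, n2, n3}; fixed.
Sat(AF r) = {n0, n2, n3}
n2 ∈ Sat(AF r) = {n0, n2, n3}, so the formula holds at n2.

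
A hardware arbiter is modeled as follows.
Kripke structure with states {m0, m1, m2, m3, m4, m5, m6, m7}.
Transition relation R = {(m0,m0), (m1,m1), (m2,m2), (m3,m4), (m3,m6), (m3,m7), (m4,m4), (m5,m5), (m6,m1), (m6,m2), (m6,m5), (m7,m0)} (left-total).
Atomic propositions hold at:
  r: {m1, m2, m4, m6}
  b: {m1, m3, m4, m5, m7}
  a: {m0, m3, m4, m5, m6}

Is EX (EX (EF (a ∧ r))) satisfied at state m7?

No

Sat(a ∧ r) = {m4, m6}
EF (a ∧ r): least fixpoint, start Z0 = {m4, m6}, add states with some successor in Z. Z1 = {m3, m4, m6}; fixed.
Sat(EF (a ∧ r)) = {m3, m4, m6}
Sat(EX (EF (a ∧ r))) = {s : some successor in {m3, m4, m6}} = {m3, m4}
Sat(EX (EX (EF (a ∧ r)))) = {s : some successor in {m3, m4}} = {m3, m4}
m7 ∉ Sat(EX (EX (EF (a ∧ r)))) = {m3, m4}, so the formula does not hold at m7.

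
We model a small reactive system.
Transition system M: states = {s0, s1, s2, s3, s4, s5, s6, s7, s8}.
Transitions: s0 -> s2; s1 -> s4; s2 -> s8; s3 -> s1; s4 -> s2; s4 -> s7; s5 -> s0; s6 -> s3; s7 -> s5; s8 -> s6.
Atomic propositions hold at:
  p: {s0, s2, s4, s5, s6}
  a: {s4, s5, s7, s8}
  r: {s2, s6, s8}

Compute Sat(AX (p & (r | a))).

{s0, s1, s7, s8}

Sat(r | a) = {s2, s4, s5, s6, s7, s8}
Sat(p & (r | a)) = {s2, s4, s5, s6}
Sat(AX (p & (r | a))) = {s : every successor in {s2, s4, s5, s6}} = {s0, s1, s7, s8}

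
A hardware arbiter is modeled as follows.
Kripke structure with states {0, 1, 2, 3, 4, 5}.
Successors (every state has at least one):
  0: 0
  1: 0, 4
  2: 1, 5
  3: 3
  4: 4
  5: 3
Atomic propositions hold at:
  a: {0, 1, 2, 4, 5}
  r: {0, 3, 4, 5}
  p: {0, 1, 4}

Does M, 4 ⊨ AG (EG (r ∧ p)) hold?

Yes

Sat(r ∧ p) = {0, 4}
EG (r ∧ p): greatest fixpoint, start Z0 = {0, 4}, keep only states in Sat with some successor in Z. Already a fixed point.
Sat(EG (r ∧ p)) = {0, 4}
AG (EG (r ∧ p)): greatest fixpoint, start Z0 = {0, 4}, keep only states in Sat with every successor in Z. Already a fixed point.
Sat(AG (EG (r ∧ p))) = {0, 4}
4 ∈ Sat(AG (EG (r ∧ p))) = {0, 4}, so the formula holds at 4.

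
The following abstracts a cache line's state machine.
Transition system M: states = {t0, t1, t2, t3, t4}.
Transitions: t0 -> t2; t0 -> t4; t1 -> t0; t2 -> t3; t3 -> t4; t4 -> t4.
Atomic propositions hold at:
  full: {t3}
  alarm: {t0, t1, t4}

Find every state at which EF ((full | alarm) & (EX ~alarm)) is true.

{t0, t1}

Sat(full | alarm) = {t0, t1, t3, t4}
Sat(~alarm) = {t2, t3}
Sat(EX ~alarm) = {s : some successor in {t2, t3}} = {t0, t2}
Sat((full | alarm) & (EX ~alarm)) = {t0}
EF ((full | alarm) & (EX ~alarm)): least fixpoint, start Z0 = {t0}, add states with some successor in Z. Z1 = {t0, t1}; fixed.
Sat(EF ((full | alarm) & (EX ~alarm))) = {t0, t1}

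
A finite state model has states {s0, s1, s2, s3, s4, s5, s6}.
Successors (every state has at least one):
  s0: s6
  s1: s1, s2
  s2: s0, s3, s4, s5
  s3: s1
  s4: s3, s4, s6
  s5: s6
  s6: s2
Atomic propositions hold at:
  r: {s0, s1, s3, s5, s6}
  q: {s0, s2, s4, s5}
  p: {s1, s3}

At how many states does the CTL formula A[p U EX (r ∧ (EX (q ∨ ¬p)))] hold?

6

Sat(¬p) = {s0, s2, s4, s5, s6}
Sat(q ∨ ¬p) = {s0, s2, s4, s5, s6}
Sat(EX (q ∨ ¬p)) = {s : some successor in {s0, s2, s4, s5, s6}} = {s0, s1, s2, s4, s5, s6}
Sat(r ∧ (EX (q ∨ ¬p))) = {s0, s1, s5, s6}
Sat(EX (r ∧ (EX (q ∨ ¬p)))) = {s : some successor in {s0, s1, s5, s6}} = {s0, s1, s2, s3, s4, s5}
A[p U EX (r ∧ (EX (q ∨ ¬p)))]: least fixpoint, start Z0 = Sat(EX (r ∧ (EX (q ∨ ¬p)))) = {s0, s1, s2, s3, s4, s5}, add states in Sat(p) with every successor in Z. Already a fixed point.
Sat(A[p U EX (r ∧ (EX (q ∨ ¬p)))]) = {s0, s1, s2, s3, s4, s5}
|Sat(A[p U EX (r ∧ (EX (q ∨ ¬p)))])| = |{s0, s1, s2, s3, s4, s5}| = 6.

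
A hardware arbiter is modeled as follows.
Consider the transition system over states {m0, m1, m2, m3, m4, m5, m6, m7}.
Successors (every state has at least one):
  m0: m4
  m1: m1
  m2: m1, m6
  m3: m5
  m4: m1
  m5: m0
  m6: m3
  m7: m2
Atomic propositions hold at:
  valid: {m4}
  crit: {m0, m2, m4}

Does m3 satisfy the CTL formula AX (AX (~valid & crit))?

Sat(~valid) = {m0, m1, m2, m3, m5, m6, m7}
Sat(~valid & crit) = {m0, m2}
Sat(AX (~valid & crit)) = {s : every successor in {m0, m2}} = {m5, m7}
Sat(AX (AX (~valid & crit))) = {s : every successor in {m5, m7}} = {m3}
m3 ∈ Sat(AX (AX (~valid & crit))) = {m3}, so the formula holds at m3.

Yes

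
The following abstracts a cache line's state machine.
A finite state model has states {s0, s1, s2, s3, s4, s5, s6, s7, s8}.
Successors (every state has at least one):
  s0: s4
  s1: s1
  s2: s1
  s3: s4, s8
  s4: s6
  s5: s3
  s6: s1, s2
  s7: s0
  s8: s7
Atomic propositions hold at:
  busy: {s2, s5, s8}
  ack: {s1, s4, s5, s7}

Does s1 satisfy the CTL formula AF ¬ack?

Sat(¬ack) = {s0, s2, s3, s6, s8}
AF ¬ack: least fixpoint, start Z0 = {s0, s2, s3, s6, s8}, add states with every successor in Z. Z1 = {s0, s2, s3, s4, s5, s6, s7, s8}; fixed.
Sat(AF ¬ack) = {s0, s2, s3, s4, s5, s6, s7, s8}
s1 ∉ Sat(AF ¬ack) = {s0, s2, s3, s4, s5, s6, s7, s8}, so the formula does not hold at s1.

No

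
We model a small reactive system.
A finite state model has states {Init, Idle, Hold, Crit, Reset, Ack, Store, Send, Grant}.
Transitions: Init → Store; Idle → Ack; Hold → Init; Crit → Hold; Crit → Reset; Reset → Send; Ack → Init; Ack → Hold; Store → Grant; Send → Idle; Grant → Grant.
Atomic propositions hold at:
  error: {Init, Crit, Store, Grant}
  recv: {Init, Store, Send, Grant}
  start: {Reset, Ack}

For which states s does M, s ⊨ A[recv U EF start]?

{Idle, Crit, Reset, Ack, Send}

EF start: least fixpoint, start Z0 = {Reset, Ack}, add states with some successor in Z. Z1 = {Idle, Crit, Reset, Ack}; Z2 = {Idle, Crit, Reset, Ack, Send}; fixed.
Sat(EF start) = {Idle, Crit, Reset, Ack, Send}
A[recv U EF start]: least fixpoint, start Z0 = Sat(EF start) = {Idle, Crit, Reset, Ack, Send}, add states in Sat(recv) with every successor in Z. Already a fixed point.
Sat(A[recv U EF start]) = {Idle, Crit, Reset, Ack, Send}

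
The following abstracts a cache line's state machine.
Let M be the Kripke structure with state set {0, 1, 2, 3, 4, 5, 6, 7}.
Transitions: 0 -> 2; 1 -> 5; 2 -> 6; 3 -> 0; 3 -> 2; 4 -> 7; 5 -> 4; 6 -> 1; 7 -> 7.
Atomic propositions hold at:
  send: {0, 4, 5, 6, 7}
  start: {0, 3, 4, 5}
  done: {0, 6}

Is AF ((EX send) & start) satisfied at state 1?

Sat(EX send) = {s : some successor in {0, 4, 5, 6, 7}} = {1, 2, 3, 4, 5, 7}
Sat((EX send) & start) = {3, 4, 5}
AF ((EX send) & start): least fixpoint, start Z0 = {3, 4, 5}, add states with every successor in Z. Z1 = {1, 3, 4, 5}; Z2 = {1, 3, 4, 5, 6}; Z3 = {1, 2, 3, 4, 5, 6}; Z4 = {0, 1, 2, 3, 4, 5, 6}; fixed.
Sat(AF ((EX send) & start)) = {0, 1, 2, 3, 4, 5, 6}
1 ∈ Sat(AF ((EX send) & start)) = {0, 1, 2, 3, 4, 5, 6}, so the formula holds at 1.

Yes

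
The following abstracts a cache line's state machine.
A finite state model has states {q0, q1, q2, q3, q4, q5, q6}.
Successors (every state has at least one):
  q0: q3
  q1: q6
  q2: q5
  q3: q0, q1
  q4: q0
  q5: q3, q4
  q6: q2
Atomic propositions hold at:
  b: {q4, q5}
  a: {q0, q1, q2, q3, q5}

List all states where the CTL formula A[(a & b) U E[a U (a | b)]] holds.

{q0, q1, q2, q3, q4, q5}

Sat(a & b) = {q5}
Sat(a | b) = {q0, q1, q2, q3, q4, q5}
E[a U (a | b)]: least fixpoint, start Z0 = Sat((a | b)) = {q0, q1, q2, q3, q4, q5}, add states in Sat(a) with some successor in Z. Already a fixed point.
Sat(E[a U (a | b)]) = {q0, q1, q2, q3, q4, q5}
A[(a & b) U E[a U (a | b)]]: least fixpoint, start Z0 = Sat(E[a U (a | b)]) = {q0, q1, q2, q3, q4, q5}, add states in Sat(a & b) with every successor in Z. Already a fixed point.
Sat(A[(a & b) U E[a U (a | b)]]) = {q0, q1, q2, q3, q4, q5}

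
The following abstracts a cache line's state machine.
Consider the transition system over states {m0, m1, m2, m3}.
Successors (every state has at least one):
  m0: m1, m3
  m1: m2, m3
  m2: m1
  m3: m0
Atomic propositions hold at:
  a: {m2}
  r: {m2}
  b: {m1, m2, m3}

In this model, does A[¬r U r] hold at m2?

Sat(¬r) = {m0, m1, m3}
A[¬r U r]: least fixpoint, start Z0 = Sat(r) = {m2}, add states in Sat(¬r) with every successor in Z. Already a fixed point.
Sat(A[¬r U r]) = {m2}
m2 ∈ Sat(A[¬r U r]) = {m2}, so the formula holds at m2.

Yes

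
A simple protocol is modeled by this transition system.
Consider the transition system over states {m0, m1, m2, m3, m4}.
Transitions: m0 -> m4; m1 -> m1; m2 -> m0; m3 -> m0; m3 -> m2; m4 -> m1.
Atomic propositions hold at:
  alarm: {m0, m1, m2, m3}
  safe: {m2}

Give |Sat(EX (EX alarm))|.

Sat(EX alarm) = {s : some successor in {m0, m1, m2, m3}} = {m1, m2, m3, m4}
Sat(EX (EX alarm)) = {s : some successor in {m1, m2, m3, m4}} = {m0, m1, m3, m4}
|Sat(EX (EX alarm))| = |{m0, m1, m3, m4}| = 4.

4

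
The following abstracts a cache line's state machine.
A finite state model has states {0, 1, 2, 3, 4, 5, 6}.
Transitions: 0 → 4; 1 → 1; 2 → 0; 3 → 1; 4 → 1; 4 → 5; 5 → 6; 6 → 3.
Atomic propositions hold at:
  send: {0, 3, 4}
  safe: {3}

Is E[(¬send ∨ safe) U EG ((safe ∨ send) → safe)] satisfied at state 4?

Sat(¬send) = {1, 2, 5, 6}
Sat(¬send ∨ safe) = {1, 2, 3, 5, 6}
Sat(safe ∨ send) = {0, 3, 4}
Sat((safe ∨ send) → safe) = {1, 2, 3, 5, 6}
EG ((safe ∨ send) → safe): greatest fixpoint, start Z0 = {1, 2, 3, 5, 6}, keep only states in Sat with some successor in Z. Z1 = {1, 3, 5, 6}; fixed.
Sat(EG ((safe ∨ send) → safe)) = {1, 3, 5, 6}
E[(¬send ∨ safe) U EG ((safe ∨ send) → safe)]: least fixpoint, start Z0 = Sat(EG ((safe ∨ send) → safe)) = {1, 3, 5, 6}, add states in Sat(¬send ∨ safe) with some successor in Z. Already a fixed point.
Sat(E[(¬send ∨ safe) U EG ((safe ∨ send) → safe)]) = {1, 3, 5, 6}
4 ∉ Sat(E[(¬send ∨ safe) U EG ((safe ∨ send) → safe)]) = {1, 3, 5, 6}, so the formula does not hold at 4.

No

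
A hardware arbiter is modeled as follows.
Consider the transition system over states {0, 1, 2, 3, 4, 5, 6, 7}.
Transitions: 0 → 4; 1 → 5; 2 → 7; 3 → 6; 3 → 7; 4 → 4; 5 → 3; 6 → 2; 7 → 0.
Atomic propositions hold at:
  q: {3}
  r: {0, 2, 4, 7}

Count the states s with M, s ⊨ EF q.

EF q: least fixpoint, start Z0 = {3}, add states with some successor in Z. Z1 = {3, 5}; Z2 = {1, 3, 5}; fixed.
Sat(EF q) = {1, 3, 5}
|Sat(EF q)| = |{1, 3, 5}| = 3.

3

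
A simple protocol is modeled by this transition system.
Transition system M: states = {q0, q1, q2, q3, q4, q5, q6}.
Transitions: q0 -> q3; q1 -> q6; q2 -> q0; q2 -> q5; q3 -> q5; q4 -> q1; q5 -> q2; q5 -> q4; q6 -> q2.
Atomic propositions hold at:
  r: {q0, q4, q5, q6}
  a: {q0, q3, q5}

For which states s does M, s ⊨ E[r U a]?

E[r U a]: least fixpoint, start Z0 = Sat(a) = {q0, q3, q5}, add states in Sat(r) with some successor in Z. Already a fixed point.
Sat(E[r U a]) = {q0, q3, q5}

{q0, q3, q5}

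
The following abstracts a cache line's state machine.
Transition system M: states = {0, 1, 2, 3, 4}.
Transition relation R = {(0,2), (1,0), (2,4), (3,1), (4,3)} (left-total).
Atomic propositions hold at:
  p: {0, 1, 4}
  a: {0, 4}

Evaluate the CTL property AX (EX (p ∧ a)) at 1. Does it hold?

Sat(p ∧ a) = {0, 4}
Sat(EX (p ∧ a)) = {s : some successor in {0, 4}} = {1, 2}
Sat(AX (EX (p ∧ a))) = {s : every successor in {1, 2}} = {0, 3}
1 ∉ Sat(AX (EX (p ∧ a))) = {0, 3}, so the formula does not hold at 1.

No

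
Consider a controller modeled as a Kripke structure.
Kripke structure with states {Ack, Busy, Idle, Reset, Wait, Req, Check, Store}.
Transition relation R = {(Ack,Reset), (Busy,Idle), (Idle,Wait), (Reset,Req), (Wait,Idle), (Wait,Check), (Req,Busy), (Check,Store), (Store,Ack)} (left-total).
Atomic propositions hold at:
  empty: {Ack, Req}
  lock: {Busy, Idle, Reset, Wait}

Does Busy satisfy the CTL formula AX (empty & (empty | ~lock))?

No

Sat(~lock) = {Ack, Req, Check, Store}
Sat(empty | ~lock) = {Ack, Req, Check, Store}
Sat(empty & (empty | ~lock)) = {Ack, Req}
Sat(AX (empty & (empty | ~lock))) = {s : every successor in {Ack, Req}} = {Reset, Store}
Busy ∉ Sat(AX (empty & (empty | ~lock))) = {Reset, Store}, so the formula does not hold at Busy.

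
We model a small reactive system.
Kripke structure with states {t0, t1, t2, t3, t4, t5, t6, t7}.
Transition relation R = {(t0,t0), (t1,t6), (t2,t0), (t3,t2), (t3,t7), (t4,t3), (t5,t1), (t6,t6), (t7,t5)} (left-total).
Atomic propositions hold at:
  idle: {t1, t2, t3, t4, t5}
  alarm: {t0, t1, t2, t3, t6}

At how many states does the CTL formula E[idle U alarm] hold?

7

E[idle U alarm]: least fixpoint, start Z0 = Sat(alarm) = {t0, t1, t2, t3, t6}, add states in Sat(idle) with some successor in Z. Z1 = {t0, t1, t2, t3, t4, t5, t6}; fixed.
Sat(E[idle U alarm]) = {t0, t1, t2, t3, t4, t5, t6}
|Sat(E[idle U alarm])| = |{t0, t1, t2, t3, t4, t5, t6}| = 7.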